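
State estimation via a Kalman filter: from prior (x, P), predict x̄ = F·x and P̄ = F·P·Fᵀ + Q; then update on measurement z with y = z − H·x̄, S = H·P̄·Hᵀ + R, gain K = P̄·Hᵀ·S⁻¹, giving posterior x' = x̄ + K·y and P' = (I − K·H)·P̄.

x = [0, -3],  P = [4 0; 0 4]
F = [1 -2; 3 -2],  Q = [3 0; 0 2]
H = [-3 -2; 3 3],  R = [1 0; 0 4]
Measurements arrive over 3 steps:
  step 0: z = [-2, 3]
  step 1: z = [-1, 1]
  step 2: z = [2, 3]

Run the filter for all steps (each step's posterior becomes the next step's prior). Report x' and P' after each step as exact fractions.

step 0: x' = [6373/8359, -6/643], P' = [11542/8359 -1154/643; -1154/643 1602/643]
step 1: x' = [-3963904/46849995, 26387257/46849995], P' = [37989524/46849995 -48244352/46849995; -48244352/46849995 68621336/46849995]
step 2: x' = [-208208844109/157354525445, 17017334186/12104194265], P' = [126918635594/157354525445 -12386467086/12104194265; -12386467086/12104194265 17612186222/12104194265]

step 0: x̄ = F·x = [6, 6]
step 0: P̄ = F·P·Fᵀ + Q = [23 28; 28 54]
step 0: y = z − H·x̄ = [28, -33]
step 0: S = H·P̄·Hᵀ + R = [760 -951; -951 1201]
step 0: K = P̄·Hᵀ·S⁻¹ = [-4622/8359 -2595/8359; 258/643 336/643]
step 0: x' = x̄ + K·y = [6373/8359, -6/643]
step 0: P' = (I − K·H)·P̄ = [11542/8359 -1154/643; -1154/643 1602/643]
step 1: x̄ = F·x = [6529/8359, 19275/8359]
step 1: P̄ = F·P·Fᵀ + Q = [179931/8359 237946/8359; 237946/8359 383924/8359]
step 1: y = z − H·x̄ = [49778/8359, -69053/8359]
step 1: S = H·P̄·Hᵀ + R = [6018786/8359 -7492113/8359; -7492113/8359 9391159/8359]
step 1: K = P̄·Hᵀ·S⁻¹ = [-17479868/46849995 -854569/5205555; 7490384/46849995 1698082/5205555]
step 1: x' = x̄ + K·y = [-3963904/46849995, 26387257/46849995]
step 1: P' = (I − K·H)·P̄ = [37989524/46849995 -48244352/46849995; -48244352/46849995 68621336/46849995]
step 2: x̄ = F·x = [-18912806/15616665, -64666226/46849995]
step 2: P̄ = F·P·Fᵀ + Q = [71778029/5205555 258136244/15616665; 258136244/15616665 1289023274/46849995]
step 2: y = z − H·x̄ = [-205847716/46849995, 168254639/15616665]
step 2: S = H·P̄·Hᵀ + R = [20309868224/46849995 -8388096991/15616665; -8388096991/15616665 3504665219/5205555]
step 2: K = P̄·Hᵀ·S⁻¹ = [-58707762546/157354525445 -25579077393/157354525445; 1935028814/12104194265 3919289352/12104194265]
step 2: x' = x̄ + K·y = [-208208844109/157354525445, 17017334186/12104194265]
step 2: P' = (I − K·H)·P̄ = [126918635594/157354525445 -12386467086/12104194265; -12386467086/12104194265 17612186222/12104194265]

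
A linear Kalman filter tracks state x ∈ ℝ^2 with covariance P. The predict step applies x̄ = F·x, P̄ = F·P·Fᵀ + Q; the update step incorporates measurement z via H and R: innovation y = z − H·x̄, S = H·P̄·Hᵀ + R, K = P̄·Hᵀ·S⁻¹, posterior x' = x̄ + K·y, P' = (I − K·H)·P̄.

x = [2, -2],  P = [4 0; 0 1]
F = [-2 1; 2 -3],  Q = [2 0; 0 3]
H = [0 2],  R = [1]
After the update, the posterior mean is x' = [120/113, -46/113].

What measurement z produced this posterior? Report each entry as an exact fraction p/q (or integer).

z = [-1]

x̄ = F·x = [-6, 10]
P̄ = F·P·Fᵀ + Q = [19 -19; -19 28]
S = H·P̄·Hᵀ + R = [113]
K = P̄·Hᵀ·S⁻¹ = [-38/113; 56/113]
x' − x̄ = [798/113, -1176/113] = K·y
y = (KᵀK)⁻¹·Kᵀ·(x' − x̄) = [-21]
z = y + H·x̄ = [-21] + [20] = [-1]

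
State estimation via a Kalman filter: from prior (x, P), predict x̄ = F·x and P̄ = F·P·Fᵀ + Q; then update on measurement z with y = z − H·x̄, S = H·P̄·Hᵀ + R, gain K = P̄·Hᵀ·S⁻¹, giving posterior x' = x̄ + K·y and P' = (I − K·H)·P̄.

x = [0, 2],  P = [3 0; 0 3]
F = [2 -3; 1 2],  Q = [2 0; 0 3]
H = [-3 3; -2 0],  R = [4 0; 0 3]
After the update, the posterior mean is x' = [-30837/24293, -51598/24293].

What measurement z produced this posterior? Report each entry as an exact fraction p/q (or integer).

x̄ = F·x = [-6, 4]
P̄ = F·P·Fᵀ + Q = [41 -12; -12 18]
S = H·P̄·Hᵀ + R = [751 318; 318 167]
K = P̄·Hᵀ·S⁻¹ = [-477/24293 -11020/24293; 7398/24293 -10596/24293]
x' − x̄ = [114921/24293, -148770/24293] = K·y
y = (KᵀK)⁻¹·Kᵀ·(x' − x̄) = [-33, -9]
z = y + H·x̄ = [-33, -9] + [30, 12] = [-3, 3]

z = [-3, 3]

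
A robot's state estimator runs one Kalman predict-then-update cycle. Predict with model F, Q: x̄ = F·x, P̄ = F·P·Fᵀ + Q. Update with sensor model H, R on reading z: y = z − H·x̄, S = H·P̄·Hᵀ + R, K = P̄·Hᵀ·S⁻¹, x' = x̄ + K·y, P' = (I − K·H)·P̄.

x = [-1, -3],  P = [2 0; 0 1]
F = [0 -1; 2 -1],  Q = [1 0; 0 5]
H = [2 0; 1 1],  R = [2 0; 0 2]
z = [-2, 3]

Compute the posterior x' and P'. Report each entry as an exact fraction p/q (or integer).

x̄ = F·x = [3, 1]
P̄ = F·P·Fᵀ + Q = [2 1; 1 14]
y = z − H·x̄ = [-8, -1]
S = H·P̄·Hᵀ + R = [10 6; 6 20]
K = P̄·Hᵀ·S⁻¹ = [31/82 3/82; -25/82 69/82]
x' = x̄ + K·y = [-5/82, 213/82]
P' = (I − K·H)·P̄ = [31/82 -25/82; -25/82 163/82]

x' = [-5/82, 213/82]
P' = [31/82 -25/82; -25/82 163/82]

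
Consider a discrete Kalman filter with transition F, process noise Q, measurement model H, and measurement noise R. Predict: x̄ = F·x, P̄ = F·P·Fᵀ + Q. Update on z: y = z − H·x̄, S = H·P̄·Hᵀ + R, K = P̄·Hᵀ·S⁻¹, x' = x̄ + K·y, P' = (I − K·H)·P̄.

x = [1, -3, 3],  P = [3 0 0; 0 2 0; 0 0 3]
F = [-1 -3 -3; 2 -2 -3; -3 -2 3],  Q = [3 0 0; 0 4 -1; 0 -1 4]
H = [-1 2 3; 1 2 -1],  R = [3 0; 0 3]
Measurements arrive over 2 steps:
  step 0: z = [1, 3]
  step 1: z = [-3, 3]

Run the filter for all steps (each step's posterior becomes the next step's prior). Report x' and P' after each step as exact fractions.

step 0: x' = [-345875/137159, 266709/137159, -230276/137159], P' = [2613927/137159 -603219/137159 1298778/137159; -603219/137159 201879/137159 -325326/137159; 1298778/137159 -325326/137159 696462/137159]
step 1: x' = [-1417501042/470699993, 640906582/470699993, -1422471653/470699993], P' = [26281440279/470699993 -6767816418/470699993 13163156982/470699993; -6767816418/470699993 1954882788/470699993 -3475301019/470699993; 13163156982/470699993 -3475301019/470699993 6764596233/470699993]

step 0: x̄ = F·x = [-1, -1, 12]
step 0: P̄ = F·P·Fᵀ + Q = [51 33 -6; 33 51 -38; -6 -38 66]
step 0: y = z − H·x̄ = [-34, 18]
step 0: S = H·P̄·Hᵀ + R = [300 -221; -221 620]
step 0: K = P̄·Hᵀ·S⁻¹ = [25323/137159 36237/137159; 10333/137159 41955/137159; 46652/137159 -16112/137159]
step 0: x' = x̄ + K·y = [-345875/137159, 266709/137159, -230276/137159]
step 0: P' = (I − K·H)·P̄ = [2613927/137159 -603219/137159 1298778/137159; -603219/137159 201879/137159 -325326/137159; 1298778/137159 -325326/137159 696462/137159]
step 1: x̄ = F·x = [236576/137159, -534340/137159, -186621/137159]
step 1: P̄ = F·P·Fᵀ + Q = [9427959/137159 -4111770/137159 4918134/137159; -4111770/137159 3416522/137159 -3006131/137159; 4918134/137159 -3006131/137159 4436933/137159]
step 1: y = z − H·x̄ = [1453642/137159, 1056960/137159]
step 1: S = H·P̄·Hᵀ + R = [14302625/137159 -1424658/137159; -1424658/137159 13683633/137159]
step 1: K = P̄·Hᵀ·S⁻¹ = [-109200723/470699993 -139116513/470699993; 83892979/470699993 205750059/470699993; 60009893/470699993 -184013763/470699993]
step 1: x' = x̄ + K·y = [-1417501042/470699993, 640906582/470699993, -1422471653/470699993]
step 1: P' = (I − K·H)·P̄ = [26281440279/470699993 -6767816418/470699993 13163156982/470699993; -6767816418/470699993 1954882788/470699993 -3475301019/470699993; 13163156982/470699993 -3475301019/470699993 6764596233/470699993]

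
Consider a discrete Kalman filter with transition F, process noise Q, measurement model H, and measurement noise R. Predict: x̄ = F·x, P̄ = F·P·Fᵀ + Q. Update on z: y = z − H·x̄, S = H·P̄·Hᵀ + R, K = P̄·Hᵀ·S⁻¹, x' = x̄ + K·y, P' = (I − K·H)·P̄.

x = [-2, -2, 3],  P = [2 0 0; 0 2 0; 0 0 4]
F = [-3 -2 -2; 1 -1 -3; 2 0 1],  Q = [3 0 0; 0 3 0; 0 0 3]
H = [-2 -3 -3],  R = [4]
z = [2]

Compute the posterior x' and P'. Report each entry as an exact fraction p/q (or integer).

x' = [2132/293, -1147/293, -483/293]
P' = [8577/293 -706/293 -4948/293; -706/293 2997/586 -1857/586; -4948/293 -1857/586 8429/586]

x̄ = F·x = [4, -9, -1]
P̄ = F·P·Fᵀ + Q = [45 22 -20; 22 43 -8; -20 -8 15]
y = z − H·x̄ = [-20]
S = H·P̄·Hᵀ + R = [586]
K = P̄·Hᵀ·S⁻¹ = [-48/293; -149/586; 19/586]
x' = x̄ + K·y = [2132/293, -1147/293, -483/293]
P' = (I − K·H)·P̄ = [8577/293 -706/293 -4948/293; -706/293 2997/586 -1857/586; -4948/293 -1857/586 8429/586]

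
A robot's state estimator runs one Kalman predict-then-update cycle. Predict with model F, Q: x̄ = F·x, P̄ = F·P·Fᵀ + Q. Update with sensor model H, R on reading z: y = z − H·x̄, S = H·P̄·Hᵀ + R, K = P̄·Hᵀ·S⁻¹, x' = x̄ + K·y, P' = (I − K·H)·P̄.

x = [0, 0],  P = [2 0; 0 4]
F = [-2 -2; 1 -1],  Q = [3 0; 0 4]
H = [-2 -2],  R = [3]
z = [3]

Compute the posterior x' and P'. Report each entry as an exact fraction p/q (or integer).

x' = [-62/61, -28/61]
P' = [1097/183 -1004/183; -1004/183 1046/183]

x̄ = F·x = [0, 0]
P̄ = F·P·Fᵀ + Q = [27 4; 4 10]
y = z − H·x̄ = [3]
S = H·P̄·Hᵀ + R = [183]
K = P̄·Hᵀ·S⁻¹ = [-62/183; -28/183]
x' = x̄ + K·y = [-62/61, -28/61]
P' = (I − K·H)·P̄ = [1097/183 -1004/183; -1004/183 1046/183]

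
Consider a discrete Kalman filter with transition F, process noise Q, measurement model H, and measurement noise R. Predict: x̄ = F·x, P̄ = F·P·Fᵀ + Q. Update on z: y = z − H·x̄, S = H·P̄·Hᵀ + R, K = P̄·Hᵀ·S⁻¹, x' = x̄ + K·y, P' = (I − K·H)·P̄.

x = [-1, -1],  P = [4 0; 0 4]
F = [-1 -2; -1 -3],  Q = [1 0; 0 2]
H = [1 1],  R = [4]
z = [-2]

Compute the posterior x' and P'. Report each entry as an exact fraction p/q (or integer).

x̄ = F·x = [3, 4]
P̄ = F·P·Fᵀ + Q = [21 28; 28 42]
y = z − H·x̄ = [-9]
S = H·P̄·Hᵀ + R = [123]
K = P̄·Hᵀ·S⁻¹ = [49/123; 70/123]
x' = x̄ + K·y = [-24/41, -46/41]
P' = (I − K·H)·P̄ = [182/123 14/123; 14/123 266/123]

x' = [-24/41, -46/41]
P' = [182/123 14/123; 14/123 266/123]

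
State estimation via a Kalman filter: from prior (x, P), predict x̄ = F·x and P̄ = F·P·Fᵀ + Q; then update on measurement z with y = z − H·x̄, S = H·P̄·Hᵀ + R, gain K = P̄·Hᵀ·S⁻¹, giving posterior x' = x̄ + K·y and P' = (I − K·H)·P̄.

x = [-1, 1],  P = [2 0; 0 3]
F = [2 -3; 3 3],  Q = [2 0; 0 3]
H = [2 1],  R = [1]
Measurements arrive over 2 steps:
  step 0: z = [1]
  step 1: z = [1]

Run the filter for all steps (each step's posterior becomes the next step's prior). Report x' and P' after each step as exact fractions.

step 0: x̄ = F·x = [-5, 0]
step 0: P̄ = F·P·Fᵀ + Q = [37 -15; -15 48]
step 0: y = z − H·x̄ = [11]
step 0: S = H·P̄·Hᵀ + R = [137]
step 0: K = P̄·Hᵀ·S⁻¹ = [59/137; 18/137]
step 0: x' = x̄ + K·y = [-36/137, 198/137]
step 0: P' = (I − K·H)·P̄ = [1588/137 -3117/137; -3117/137 6252/137]
step 1: x̄ = F·x = [-666/137, 486/137]
step 1: P̄ = F·P·Fᵀ + Q = [100298/137 -37389/137; -37389/137 14865/137]
step 1: y = z − H·x̄ = [983/137]
step 1: S = H·P̄·Hᵀ + R = [266638/137]
step 1: K = P̄·Hᵀ·S⁻¹ = [163207/266638; -59913/266638]
step 1: x' = x̄ + K·y = [-125171/266638, 515997/266638]
step 1: P' = (I − K·H)·P̄ = [779075/266638 -1394943/266638; -1394943/266638 2729973/266638]

step 0: x' = [-36/137, 198/137], P' = [1588/137 -3117/137; -3117/137 6252/137]
step 1: x' = [-125171/266638, 515997/266638], P' = [779075/266638 -1394943/266638; -1394943/266638 2729973/266638]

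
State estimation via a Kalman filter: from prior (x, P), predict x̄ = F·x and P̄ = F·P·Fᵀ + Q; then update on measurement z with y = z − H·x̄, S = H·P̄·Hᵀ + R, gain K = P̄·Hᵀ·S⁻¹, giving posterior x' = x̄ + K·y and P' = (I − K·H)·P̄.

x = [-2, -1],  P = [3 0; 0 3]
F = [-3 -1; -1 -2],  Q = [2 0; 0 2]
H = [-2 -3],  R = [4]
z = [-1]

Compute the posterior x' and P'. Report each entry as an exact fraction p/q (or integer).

x̄ = F·x = [7, 4]
P̄ = F·P·Fᵀ + Q = [32 15; 15 17]
y = z − H·x̄ = [25]
S = H·P̄·Hᵀ + R = [465]
K = P̄·Hᵀ·S⁻¹ = [-109/465; -27/155]
x' = x̄ + K·y = [106/93, -11/31]
P' = (I − K·H)·P̄ = [2999/465 -618/155; -618/155 448/155]

x' = [106/93, -11/31]
P' = [2999/465 -618/155; -618/155 448/155]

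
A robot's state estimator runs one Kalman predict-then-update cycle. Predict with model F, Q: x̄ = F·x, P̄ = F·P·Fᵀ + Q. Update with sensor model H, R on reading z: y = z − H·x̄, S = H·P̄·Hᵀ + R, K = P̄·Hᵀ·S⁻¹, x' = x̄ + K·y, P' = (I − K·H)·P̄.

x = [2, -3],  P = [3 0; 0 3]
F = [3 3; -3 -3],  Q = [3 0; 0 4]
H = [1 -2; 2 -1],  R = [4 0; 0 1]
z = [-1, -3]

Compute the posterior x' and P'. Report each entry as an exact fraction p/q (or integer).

x̄ = F·x = [-3, 3]
P̄ = F·P·Fᵀ + Q = [57 -54; -54 58]
y = z − H·x̄ = [8, 6]
S = H·P̄·Hᵀ + R = [509 500; 500 503]
K = P̄·Hᵀ·S⁻¹ = [-335/2009 1004/2009; -2510/6027 506/6027]
x' = x̄ + K·y = [-2683/2009, 1037/6027]
P' = (I − K·H)·P̄ = [1116/2009 1228/2009; 1228/2009 6862/6027]

x' = [-2683/2009, 1037/6027]
P' = [1116/2009 1228/2009; 1228/2009 6862/6027]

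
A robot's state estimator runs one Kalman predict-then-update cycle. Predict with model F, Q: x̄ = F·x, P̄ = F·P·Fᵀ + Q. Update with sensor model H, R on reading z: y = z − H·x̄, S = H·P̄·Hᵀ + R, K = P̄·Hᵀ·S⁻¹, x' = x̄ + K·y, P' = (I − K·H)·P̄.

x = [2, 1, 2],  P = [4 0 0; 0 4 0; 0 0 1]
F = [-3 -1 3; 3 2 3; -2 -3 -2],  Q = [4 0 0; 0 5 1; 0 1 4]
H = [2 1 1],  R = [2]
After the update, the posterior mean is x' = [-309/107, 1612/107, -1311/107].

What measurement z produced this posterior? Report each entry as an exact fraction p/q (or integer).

x̄ = F·x = [-1, 14, -11]
P̄ = F·P·Fᵀ + Q = [53 -35 30; -35 66 -53; 30 -53 60]
S = H·P̄·Hᵀ + R = [214]
K = P̄·Hᵀ·S⁻¹ = [101/214; -57/214; 67/214]
x' − x̄ = [-202/107, 114/107, -134/107] = K·y
y = (KᵀK)⁻¹·Kᵀ·(x' − x̄) = [-4]
z = y + H·x̄ = [-4] + [1] = [-3]

z = [-3]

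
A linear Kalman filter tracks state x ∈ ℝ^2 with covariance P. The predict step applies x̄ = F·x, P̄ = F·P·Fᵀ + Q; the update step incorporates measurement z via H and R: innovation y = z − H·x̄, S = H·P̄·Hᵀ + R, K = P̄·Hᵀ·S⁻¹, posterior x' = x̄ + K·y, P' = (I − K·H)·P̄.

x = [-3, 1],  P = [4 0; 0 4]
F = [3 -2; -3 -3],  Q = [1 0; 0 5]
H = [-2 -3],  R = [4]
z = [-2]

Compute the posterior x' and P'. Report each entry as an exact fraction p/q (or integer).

x' = [-533/51, 648/85]
P' = [7129/153 -526/17; -526/17 1784/85]

x̄ = F·x = [-11, 6]
P̄ = F·P·Fᵀ + Q = [53 -12; -12 77]
y = z − H·x̄ = [-6]
S = H·P̄·Hᵀ + R = [765]
K = P̄·Hᵀ·S⁻¹ = [-14/153; -23/85]
x' = x̄ + K·y = [-533/51, 648/85]
P' = (I − K·H)·P̄ = [7129/153 -526/17; -526/17 1784/85]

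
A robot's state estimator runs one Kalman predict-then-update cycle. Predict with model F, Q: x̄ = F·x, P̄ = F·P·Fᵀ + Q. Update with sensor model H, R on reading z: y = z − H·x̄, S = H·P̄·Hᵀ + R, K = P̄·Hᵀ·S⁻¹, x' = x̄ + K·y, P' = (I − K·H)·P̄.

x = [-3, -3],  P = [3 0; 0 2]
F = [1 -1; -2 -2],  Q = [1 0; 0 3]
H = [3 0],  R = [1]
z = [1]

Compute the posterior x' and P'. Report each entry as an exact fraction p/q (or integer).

x' = [18/55, 654/55]
P' = [6/55 -2/55; -2/55 1229/55]

x̄ = F·x = [0, 12]
P̄ = F·P·Fᵀ + Q = [6 -2; -2 23]
y = z − H·x̄ = [1]
S = H·P̄·Hᵀ + R = [55]
K = P̄·Hᵀ·S⁻¹ = [18/55; -6/55]
x' = x̄ + K·y = [18/55, 654/55]
P' = (I − K·H)·P̄ = [6/55 -2/55; -2/55 1229/55]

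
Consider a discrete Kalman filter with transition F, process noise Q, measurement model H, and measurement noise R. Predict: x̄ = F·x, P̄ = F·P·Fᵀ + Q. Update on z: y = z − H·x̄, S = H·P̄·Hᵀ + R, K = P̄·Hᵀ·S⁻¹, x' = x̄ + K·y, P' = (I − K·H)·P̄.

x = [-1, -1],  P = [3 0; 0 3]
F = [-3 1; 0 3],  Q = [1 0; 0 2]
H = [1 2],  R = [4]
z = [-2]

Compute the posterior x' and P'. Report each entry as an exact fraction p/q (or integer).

x̄ = F·x = [2, -3]
P̄ = F·P·Fᵀ + Q = [31 9; 9 29]
y = z − H·x̄ = [2]
S = H·P̄·Hᵀ + R = [187]
K = P̄·Hᵀ·S⁻¹ = [49/187; 67/187]
x' = x̄ + K·y = [472/187, -427/187]
P' = (I − K·H)·P̄ = [3396/187 -1600/187; -1600/187 934/187]

x' = [472/187, -427/187]
P' = [3396/187 -1600/187; -1600/187 934/187]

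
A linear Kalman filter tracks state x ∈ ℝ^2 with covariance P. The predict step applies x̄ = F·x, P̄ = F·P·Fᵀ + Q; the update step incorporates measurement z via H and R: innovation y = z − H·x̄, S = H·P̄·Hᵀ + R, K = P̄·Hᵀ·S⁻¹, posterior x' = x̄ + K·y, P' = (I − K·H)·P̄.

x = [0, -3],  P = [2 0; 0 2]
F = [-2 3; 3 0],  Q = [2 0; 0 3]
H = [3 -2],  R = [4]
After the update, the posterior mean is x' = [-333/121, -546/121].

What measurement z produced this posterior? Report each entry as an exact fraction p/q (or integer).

x̄ = F·x = [-9, 0]
P̄ = F·P·Fᵀ + Q = [28 -12; -12 21]
S = H·P̄·Hᵀ + R = [484]
K = P̄·Hᵀ·S⁻¹ = [27/121; -39/242]
x' − x̄ = [756/121, -546/121] = K·y
y = (KᵀK)⁻¹·Kᵀ·(x' − x̄) = [28]
z = y + H·x̄ = [28] + [-27] = [1]

z = [1]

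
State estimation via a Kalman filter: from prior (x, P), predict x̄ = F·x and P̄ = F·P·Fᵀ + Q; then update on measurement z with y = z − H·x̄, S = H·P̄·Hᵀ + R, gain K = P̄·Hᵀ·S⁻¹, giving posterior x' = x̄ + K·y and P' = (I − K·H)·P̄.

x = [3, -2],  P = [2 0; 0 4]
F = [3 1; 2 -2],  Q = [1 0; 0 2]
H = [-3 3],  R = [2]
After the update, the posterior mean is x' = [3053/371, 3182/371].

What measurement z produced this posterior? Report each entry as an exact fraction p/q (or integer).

z = [1]

x̄ = F·x = [7, 10]
P̄ = F·P·Fᵀ + Q = [23 4; 4 26]
S = H·P̄·Hᵀ + R = [371]
K = P̄·Hᵀ·S⁻¹ = [-57/371; 66/371]
x' − x̄ = [456/371, -528/371] = K·y
y = (KᵀK)⁻¹·Kᵀ·(x' − x̄) = [-8]
z = y + H·x̄ = [-8] + [9] = [1]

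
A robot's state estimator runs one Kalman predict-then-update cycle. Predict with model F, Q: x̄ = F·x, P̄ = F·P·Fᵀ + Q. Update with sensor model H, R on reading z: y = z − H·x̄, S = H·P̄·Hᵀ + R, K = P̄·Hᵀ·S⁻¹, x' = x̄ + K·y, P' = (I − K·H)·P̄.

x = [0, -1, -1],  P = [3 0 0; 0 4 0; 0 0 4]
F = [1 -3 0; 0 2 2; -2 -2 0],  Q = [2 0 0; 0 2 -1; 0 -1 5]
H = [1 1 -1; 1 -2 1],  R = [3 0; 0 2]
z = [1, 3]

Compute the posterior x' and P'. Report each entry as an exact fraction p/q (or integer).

x̄ = F·x = [3, -4, 2]
P̄ = F·P·Fᵀ + Q = [41 -24 18; -24 34 -17; 18 -17 33]
y = z − H·x̄ = [4, -10]
S = H·P̄·Hᵀ + R = [61 -87; -87 412]
K = P̄·Hᵀ·S⁻¹ = [1271/2509 920/2509; 1641/17563 -4300/17563; -827/2509 343/2509]
x' = x̄ + K·y = [3411/2509, -20688/17563, -1720/2509]
P' = (I − K·H)·P̄ = [5700/2509 5747/2509 7634/2509; 5747/2509 84135/17563 17063/2509; 7634/2509 17063/2509 27178/2509]

x' = [3411/2509, -20688/17563, -1720/2509]
P' = [5700/2509 5747/2509 7634/2509; 5747/2509 84135/17563 17063/2509; 7634/2509 17063/2509 27178/2509]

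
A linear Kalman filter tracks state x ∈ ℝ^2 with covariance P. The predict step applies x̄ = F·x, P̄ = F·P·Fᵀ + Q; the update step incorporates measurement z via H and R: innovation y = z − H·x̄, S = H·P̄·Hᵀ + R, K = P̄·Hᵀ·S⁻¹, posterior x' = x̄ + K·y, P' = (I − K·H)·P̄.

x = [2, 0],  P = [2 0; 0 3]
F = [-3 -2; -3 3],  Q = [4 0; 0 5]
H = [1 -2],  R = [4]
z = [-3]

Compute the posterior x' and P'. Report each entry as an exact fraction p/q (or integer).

x' = [-51/7, -264/119]
P' = [204/7 100/7; 100/7 950/119]

x̄ = F·x = [-6, -6]
P̄ = F·P·Fᵀ + Q = [34 0; 0 50]
y = z − H·x̄ = [-9]
S = H·P̄·Hᵀ + R = [238]
K = P̄·Hᵀ·S⁻¹ = [1/7; -50/119]
x' = x̄ + K·y = [-51/7, -264/119]
P' = (I − K·H)·P̄ = [204/7 100/7; 100/7 950/119]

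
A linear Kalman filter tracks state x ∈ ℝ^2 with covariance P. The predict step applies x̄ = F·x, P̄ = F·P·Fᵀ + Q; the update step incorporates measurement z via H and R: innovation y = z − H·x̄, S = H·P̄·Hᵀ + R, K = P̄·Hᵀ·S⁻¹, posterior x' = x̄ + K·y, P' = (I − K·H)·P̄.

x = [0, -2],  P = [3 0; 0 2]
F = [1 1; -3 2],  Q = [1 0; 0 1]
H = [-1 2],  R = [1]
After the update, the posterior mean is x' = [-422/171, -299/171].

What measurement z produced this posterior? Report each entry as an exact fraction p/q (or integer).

x̄ = F·x = [-2, -4]
P̄ = F·P·Fᵀ + Q = [6 -5; -5 36]
S = H·P̄·Hᵀ + R = [171]
K = P̄·Hᵀ·S⁻¹ = [-16/171; 77/171]
x' − x̄ = [-80/171, 385/171] = K·y
y = (KᵀK)⁻¹·Kᵀ·(x' − x̄) = [5]
z = y + H·x̄ = [5] + [-6] = [-1]

z = [-1]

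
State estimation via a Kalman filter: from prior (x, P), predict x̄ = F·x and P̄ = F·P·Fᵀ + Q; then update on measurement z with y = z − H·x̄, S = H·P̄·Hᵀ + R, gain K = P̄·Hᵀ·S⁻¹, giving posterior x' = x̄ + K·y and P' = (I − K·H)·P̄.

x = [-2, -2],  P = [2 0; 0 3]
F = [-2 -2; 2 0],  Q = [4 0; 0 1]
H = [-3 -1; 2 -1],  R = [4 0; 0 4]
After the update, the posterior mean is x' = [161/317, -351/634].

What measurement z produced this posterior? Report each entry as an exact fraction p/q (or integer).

z = [-1, 1]

x̄ = F·x = [8, -4]
P̄ = F·P·Fᵀ + Q = [24 -8; -8 9]
S = H·P̄·Hᵀ + R = [181 -143; -143 141]
K = P̄·Hᵀ·S⁻¹ = [-127/634 123/634; -365/1268 -595/1268]
x' − x̄ = [-2375/317, 2185/634] = K·y
y = (KᵀK)⁻¹·Kᵀ·(x' − x̄) = [19, -19]
z = y + H·x̄ = [19, -19] + [-20, 20] = [-1, 1]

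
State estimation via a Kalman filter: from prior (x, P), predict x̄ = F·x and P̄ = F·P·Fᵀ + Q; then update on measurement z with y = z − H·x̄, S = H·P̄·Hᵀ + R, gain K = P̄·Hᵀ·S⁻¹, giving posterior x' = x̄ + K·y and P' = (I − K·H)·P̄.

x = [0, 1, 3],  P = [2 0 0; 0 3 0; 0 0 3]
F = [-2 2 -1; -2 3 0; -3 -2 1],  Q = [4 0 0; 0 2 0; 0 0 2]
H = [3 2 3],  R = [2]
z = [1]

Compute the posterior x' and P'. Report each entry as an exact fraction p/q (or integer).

x' = [-757/447, 1006/447, 79/149]
P' = [4381/447 3314/447 -2183/149; 3314/447 7561/447 -2770/149; -2183/149 -2770/149 4039/149]

x̄ = F·x = [-1, 3, 1]
P̄ = F·P·Fᵀ + Q = [27 26 -3; 26 37 -6; -3 -6 35]
y = z − H·x̄ = [-5]
S = H·P̄·Hᵀ + R = [894]
K = P̄·Hᵀ·S⁻¹ = [62/447; 67/447; 14/149]
x' = x̄ + K·y = [-757/447, 1006/447, 79/149]
P' = (I − K·H)·P̄ = [4381/447 3314/447 -2183/149; 3314/447 7561/447 -2770/149; -2183/149 -2770/149 4039/149]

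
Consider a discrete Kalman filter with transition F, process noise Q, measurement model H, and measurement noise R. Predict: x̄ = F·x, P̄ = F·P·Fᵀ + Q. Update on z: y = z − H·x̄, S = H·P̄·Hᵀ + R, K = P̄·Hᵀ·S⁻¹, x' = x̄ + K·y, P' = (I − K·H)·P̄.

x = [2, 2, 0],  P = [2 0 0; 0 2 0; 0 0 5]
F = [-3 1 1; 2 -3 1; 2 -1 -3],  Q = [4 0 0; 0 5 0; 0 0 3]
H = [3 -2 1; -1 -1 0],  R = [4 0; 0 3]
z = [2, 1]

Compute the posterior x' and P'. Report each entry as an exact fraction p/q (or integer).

x̄ = F·x = [-4, -2, 2]
P̄ = F·P·Fᵀ + Q = [29 -13 -29; -13 36 -1; -29 -1 58]
y = z − H·x̄ = [8, -5]
S = H·P̄·Hᵀ + R = [453 28; 28 42]
K = P̄·Hᵀ·S⁻¹ = [284/1303 -4800/9121; -290/1303 -7283/18242; -141/1303 7173/9121]
x' = x̄ + K·y = [3420/9121, -32549/18242, -25519/9121]
P' = (I − K·H)·P̄ = [20717/9121 -6317/9121 -66833/9121; -6317/9121 34483/18242 45314/9121; -66833/9121 45314/9121 287179/9121]

x' = [3420/9121, -32549/18242, -25519/9121]
P' = [20717/9121 -6317/9121 -66833/9121; -6317/9121 34483/18242 45314/9121; -66833/9121 45314/9121 287179/9121]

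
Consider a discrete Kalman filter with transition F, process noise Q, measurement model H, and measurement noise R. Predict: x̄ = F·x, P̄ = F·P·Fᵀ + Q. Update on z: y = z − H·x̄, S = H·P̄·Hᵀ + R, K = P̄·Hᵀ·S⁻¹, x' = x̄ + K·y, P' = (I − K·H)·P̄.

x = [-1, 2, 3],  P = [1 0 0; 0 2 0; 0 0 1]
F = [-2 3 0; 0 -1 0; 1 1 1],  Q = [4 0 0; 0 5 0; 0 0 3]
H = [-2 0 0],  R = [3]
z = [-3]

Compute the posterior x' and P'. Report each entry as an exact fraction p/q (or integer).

x̄ = F·x = [8, -2, 4]
P̄ = F·P·Fᵀ + Q = [26 -6 4; -6 7 -2; 4 -2 7]
y = z − H·x̄ = [13]
S = H·P̄·Hᵀ + R = [107]
K = P̄·Hᵀ·S⁻¹ = [-52/107; 12/107; -8/107]
x' = x̄ + K·y = [180/107, -58/107, 324/107]
P' = (I − K·H)·P̄ = [78/107 -18/107 12/107; -18/107 605/107 -118/107; 12/107 -118/107 685/107]

x' = [180/107, -58/107, 324/107]
P' = [78/107 -18/107 12/107; -18/107 605/107 -118/107; 12/107 -118/107 685/107]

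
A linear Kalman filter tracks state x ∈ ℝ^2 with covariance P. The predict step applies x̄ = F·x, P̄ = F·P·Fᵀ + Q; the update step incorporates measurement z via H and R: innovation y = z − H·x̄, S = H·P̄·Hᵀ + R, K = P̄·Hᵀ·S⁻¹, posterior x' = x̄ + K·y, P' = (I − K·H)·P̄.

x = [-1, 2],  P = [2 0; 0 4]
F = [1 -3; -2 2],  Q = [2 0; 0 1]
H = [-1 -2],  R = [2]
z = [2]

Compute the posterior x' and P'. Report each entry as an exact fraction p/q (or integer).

x' = [-49/15, 13/15]
P' = [472/15 -244/15; -244/15 133/15]

x̄ = F·x = [-7, 6]
P̄ = F·P·Fᵀ + Q = [40 -28; -28 25]
y = z − H·x̄ = [7]
S = H·P̄·Hᵀ + R = [30]
K = P̄·Hᵀ·S⁻¹ = [8/15; -11/15]
x' = x̄ + K·y = [-49/15, 13/15]
P' = (I − K·H)·P̄ = [472/15 -244/15; -244/15 133/15]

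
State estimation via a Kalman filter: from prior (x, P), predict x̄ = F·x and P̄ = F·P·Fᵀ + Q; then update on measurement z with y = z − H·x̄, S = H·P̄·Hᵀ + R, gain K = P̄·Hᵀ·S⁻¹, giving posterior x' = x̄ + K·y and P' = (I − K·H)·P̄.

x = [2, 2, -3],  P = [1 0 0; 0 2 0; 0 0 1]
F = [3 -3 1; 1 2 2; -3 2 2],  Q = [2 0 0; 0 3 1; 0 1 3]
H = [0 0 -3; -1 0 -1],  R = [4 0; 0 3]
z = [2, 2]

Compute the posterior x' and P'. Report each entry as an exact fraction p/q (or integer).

x' = [-9846/3955, 384/113, -3014/3955]
P' = [11489/3955 -2/113 -1664/3955; -2/113 1340/113 20/113; -1664/3955 20/113 1724/3955]

x̄ = F·x = [-3, 0, -8]
P̄ = F·P·Fᵀ + Q = [30 -7 -19; -7 16 10; -19 10 24]
y = z − H·x̄ = [-22, -9]
S = H·P̄·Hᵀ + R = [220 15; 15 19]
K = P̄·Hᵀ·S⁻¹ = [1248/3955 -655/791; -15/113 -6/113; -1293/3955 -4/791]
x' = x̄ + K·y = [-9846/3955, 384/113, -3014/3955]
P' = (I − K·H)·P̄ = [11489/3955 -2/113 -1664/3955; -2/113 1340/113 20/113; -1664/3955 20/113 1724/3955]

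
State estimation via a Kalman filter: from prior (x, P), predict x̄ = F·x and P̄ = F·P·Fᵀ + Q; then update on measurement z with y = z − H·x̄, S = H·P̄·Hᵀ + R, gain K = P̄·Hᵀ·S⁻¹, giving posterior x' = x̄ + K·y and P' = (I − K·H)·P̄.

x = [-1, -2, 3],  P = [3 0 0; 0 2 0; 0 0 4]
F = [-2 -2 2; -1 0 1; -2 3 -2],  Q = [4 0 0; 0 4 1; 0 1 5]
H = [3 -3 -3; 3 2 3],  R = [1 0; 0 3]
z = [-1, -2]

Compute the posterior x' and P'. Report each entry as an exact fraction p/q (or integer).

x̄ = F·x = [12, 4, -10]
P̄ = F·P·Fᵀ + Q = [40 14 -16; 14 11 -1; -16 -1 51]
y = z − H·x̄ = [-55, -16]
S = H·P̄·Hᵀ + R = [937 -192; -192 734]
K = P̄·Hᵀ·S⁻¹ = [55842/325447 58946/325447; 10260/325447 59461/650894; -62778/325447 58495/650894]
x' = x̄ + K·y = [-109082/325447, 261800/325447, -269640/325447]
P' = (I − K·H)·P̄ = [87188/325447 290448/325447 -221874/325447; 290448/325447 3286473/650894 -2712417/650894; -221874/325447 -2712417/650894 2310521/650894]

x' = [-109082/325447, 261800/325447, -269640/325447]
P' = [87188/325447 290448/325447 -221874/325447; 290448/325447 3286473/650894 -2712417/650894; -221874/325447 -2712417/650894 2310521/650894]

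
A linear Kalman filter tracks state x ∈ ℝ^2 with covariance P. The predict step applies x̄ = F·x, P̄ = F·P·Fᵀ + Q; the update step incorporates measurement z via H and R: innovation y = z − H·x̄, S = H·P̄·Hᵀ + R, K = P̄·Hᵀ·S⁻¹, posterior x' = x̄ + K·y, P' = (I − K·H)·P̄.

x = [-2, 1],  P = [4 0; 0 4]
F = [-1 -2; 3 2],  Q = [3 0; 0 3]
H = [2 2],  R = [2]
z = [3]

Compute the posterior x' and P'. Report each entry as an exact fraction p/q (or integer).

x' = [-11/9, 13/5]
P' = [197/9 -22; -22 113/5]

x̄ = F·x = [0, -4]
P̄ = F·P·Fᵀ + Q = [23 -28; -28 55]
y = z − H·x̄ = [11]
S = H·P̄·Hᵀ + R = [90]
K = P̄·Hᵀ·S⁻¹ = [-1/9; 3/5]
x' = x̄ + K·y = [-11/9, 13/5]
P' = (I − K·H)·P̄ = [197/9 -22; -22 113/5]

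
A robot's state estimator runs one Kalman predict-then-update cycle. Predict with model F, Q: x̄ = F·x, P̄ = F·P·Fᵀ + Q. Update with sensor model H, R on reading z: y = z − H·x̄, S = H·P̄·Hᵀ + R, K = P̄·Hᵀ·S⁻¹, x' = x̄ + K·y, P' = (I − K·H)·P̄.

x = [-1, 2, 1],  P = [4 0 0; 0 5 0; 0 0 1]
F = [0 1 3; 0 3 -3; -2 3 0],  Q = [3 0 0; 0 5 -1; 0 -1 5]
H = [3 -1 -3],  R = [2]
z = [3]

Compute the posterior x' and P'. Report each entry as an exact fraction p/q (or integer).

x̄ = F·x = [5, 3, 8]
P̄ = F·P·Fᵀ + Q = [17 6 15; 6 59 44; 15 44 66]
y = z − H·x̄ = [15]
S = H·P̄·Hᵀ + R = [766]
K = P̄·Hᵀ·S⁻¹ = [0; -173/766; -197/766]
x' = x̄ + K·y = [5, -297/766, 3173/766]
P' = (I − K·H)·P̄ = [17 6 15; 6 15265/766 -377/766; 15 -377/766 11747/766]

x' = [5, -297/766, 3173/766]
P' = [17 6 15; 6 15265/766 -377/766; 15 -377/766 11747/766]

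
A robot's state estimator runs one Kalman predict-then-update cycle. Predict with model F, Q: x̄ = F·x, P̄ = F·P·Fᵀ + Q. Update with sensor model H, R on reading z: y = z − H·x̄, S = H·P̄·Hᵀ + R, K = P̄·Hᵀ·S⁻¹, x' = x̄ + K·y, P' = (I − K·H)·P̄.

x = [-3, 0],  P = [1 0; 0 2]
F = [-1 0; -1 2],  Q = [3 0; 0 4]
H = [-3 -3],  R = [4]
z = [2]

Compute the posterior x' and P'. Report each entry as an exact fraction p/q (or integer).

x̄ = F·x = [3, 3]
P̄ = F·P·Fᵀ + Q = [4 1; 1 13]
y = z − H·x̄ = [20]
S = H·P̄·Hᵀ + R = [175]
K = P̄·Hᵀ·S⁻¹ = [-3/35; -6/25]
x' = x̄ + K·y = [9/7, -9/5]
P' = (I − K·H)·P̄ = [19/7 -13/5; -13/5 73/25]

x' = [9/7, -9/5]
P' = [19/7 -13/5; -13/5 73/25]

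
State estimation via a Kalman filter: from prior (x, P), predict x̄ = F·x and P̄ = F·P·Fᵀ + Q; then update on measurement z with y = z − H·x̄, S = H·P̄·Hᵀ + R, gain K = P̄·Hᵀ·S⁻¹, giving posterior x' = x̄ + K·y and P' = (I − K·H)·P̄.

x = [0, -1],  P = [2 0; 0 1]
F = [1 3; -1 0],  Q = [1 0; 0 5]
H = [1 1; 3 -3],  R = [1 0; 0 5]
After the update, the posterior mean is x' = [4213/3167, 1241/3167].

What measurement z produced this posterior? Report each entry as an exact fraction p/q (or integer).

z = [2, 3]

x̄ = F·x = [-3, 0]
P̄ = F·P·Fᵀ + Q = [12 -2; -2 7]
S = H·P̄·Hᵀ + R = [16 15; 15 212]
K = P̄·Hᵀ·S⁻¹ = [1490/3167 522/3167; 1465/3167 -507/3167]
x' − x̄ = [13714/3167, 1241/3167] = K·y
y = (KᵀK)⁻¹·Kᵀ·(x' − x̄) = [5, 12]
z = y + H·x̄ = [5, 12] + [-3, -9] = [2, 3]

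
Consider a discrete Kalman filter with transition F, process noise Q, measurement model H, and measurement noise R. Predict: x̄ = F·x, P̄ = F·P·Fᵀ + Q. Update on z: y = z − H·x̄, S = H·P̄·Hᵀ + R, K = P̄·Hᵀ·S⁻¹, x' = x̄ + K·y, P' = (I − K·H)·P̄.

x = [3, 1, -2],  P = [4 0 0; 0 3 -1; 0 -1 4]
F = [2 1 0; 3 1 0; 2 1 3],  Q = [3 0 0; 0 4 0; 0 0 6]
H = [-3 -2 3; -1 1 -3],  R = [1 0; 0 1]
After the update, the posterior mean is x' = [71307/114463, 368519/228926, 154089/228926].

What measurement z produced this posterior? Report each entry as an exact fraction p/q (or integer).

z = [-3, -1]

x̄ = F·x = [7, 10, 1]
P̄ = F·P·Fᵀ + Q = [22 27 16; 27 43 24; 16 24 55]
S = H·P̄·Hᵀ + R = [614 -230; -230 459]
K = P̄·Hᵀ·S⁻¹ = [-21469/114463 -21481/114463; -56485/228926 -28117/114463; -4439/228926 -40264/114463]
x' − x̄ = [-729934/114463, -1920741/228926, -74837/228926] = K·y
y = (KᵀK)⁻¹·Kᵀ·(x' − x̄) = [35, -1]
z = y + H·x̄ = [35, -1] + [-38, 0] = [-3, -1]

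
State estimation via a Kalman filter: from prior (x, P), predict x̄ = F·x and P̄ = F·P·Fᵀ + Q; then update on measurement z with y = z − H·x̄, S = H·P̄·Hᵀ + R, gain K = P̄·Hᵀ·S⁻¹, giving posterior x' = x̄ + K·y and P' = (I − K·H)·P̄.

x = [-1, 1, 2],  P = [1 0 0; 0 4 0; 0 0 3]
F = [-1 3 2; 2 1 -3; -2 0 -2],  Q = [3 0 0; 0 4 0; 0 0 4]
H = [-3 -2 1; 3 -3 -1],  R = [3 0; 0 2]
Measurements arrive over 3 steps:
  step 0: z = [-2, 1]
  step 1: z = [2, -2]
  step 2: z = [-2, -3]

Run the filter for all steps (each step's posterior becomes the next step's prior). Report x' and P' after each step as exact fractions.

step 0: x' = [574928/502691, 88793/502691, 18606/10259], P' = [765932/502691 40422/502691 42270/10259; 40422/502691 99874/502691 446/10259; 42270/10259 446/10259 127240/10259]
step 1: x' = [-98207500441/107741662381, 4969366147/107741662381, -92834693264/107741662381], P' = [77517249492/107741662381 7197968490/107741662381 193443964248/107741662381; 7197968490/107741662381 20897238910/107741662381 1579296140/107741662381; 193443964248/107741662381 1579296140/107741662381 610114226932/107741662381]
step 2: x' = [7971921577594454/10912223261996491, 10450461379739727/10912223261996491, 25103231536702030/10912223261996491], P' = [7719999680931716/10912223261996491 722611335670870/10912223261996491 19171623159605240/10912223261996491; 722611335670870/10912223261996491 2115520352233914/10912223261996491 141070791328980/10912223261996491; 19171623159605240/10912223261996491 141070791328980/10912223261996491 60439405902428364/10912223261996491]

step 0: x̄ = F·x = [8, -7, -2]
step 0: P̄ = F·P·Fᵀ + Q = [52 -8 -10; -8 39 14; -10 14 20]
step 0: y = z − H·x̄ = [10, -46]
step 0: S = H·P̄·Hᵀ + R = [555 -352; -352 1129]
step 0: K = P̄·Hᵀ·S⁻¹ = [-102470/502691 52650/502691; -99720/502691 -100105/502691; -154/10259 -884/10259]
step 0: x' = x̄ + K·y = [574928/502691, 88793/502691, 18606/10259]
step 0: P' = (I − K·H)·P̄ = [765932/502691 40422/502691 42270/10259; 40422/502691 99874/502691 446/10259; 42270/10259 446/10259 127240/10259]
step 1: x̄ = F·x = [1514839/502691, -1496433/502691, -2973244/502691]
step 1: P̄ = F·P·Fᵀ + Q = [19846707/502691 -24093060/502691 -27923292/502691; -24093060/502691 36463010/502691 38362740/502691; -27923292/502691 38362740/502691 46583372/502691]
step 1: y = z − H·x̄ = [5530277/502691, -13012442/502691]
step 1: S = H·P̄·Hᵀ + R = [97535920/502691 -284607347/502691; -284607347/502691 1385767479/502691]
step 1: K = P̄·Hᵀ·S⁻¹ = [-17834573736/107741662381 8756939379/107741662381; -20603029050/107741662381 -21338553700/107741662381; 8874580636/107741662381 -17260111304/107741662381]
step 1: x' = x̄ + K·y = [-98207500441/107741662381, 4969366147/107741662381, -92834693264/107741662381]
step 1: P' = (I − K·H)·P̄ = [77517249492/107741662381 7197968490/107741662381 193443964248/107741662381; 7197968490/107741662381 20897238910/107741662381 1579296140/107741662381; 193443964248/107741662381 1579296140/107741662381 610114226932/107741662381]
step 2: x̄ = F·x = [-72553787646/107741662381, 87058445057/107741662381, 382084387410/107741662381]
step 2: P̄ = F·P·Fᵀ + Q = [2231262180301/107741662381 -2373985624640/107741662381 -2724973925020/107741662381; -2373985624640/107741662381 3950949454934/107741662381 3719949762860/107741662381; -2724973925020/107741662381 3719949762860/107741662381 4729044269204/107741662381]
step 2: y = z − H·x̄ = [-641112184996/107741662381, 537696098376/107741662381]
step 2: S = H·P̄·Hᵀ + R = [13919643701792/107741662381 -28296457349209/107741662381; -28296457349209/107741662381 141985715681881/107741662381]
step 2: K = P̄·Hᵀ·S⁻¹ = [-1811199518177216/10912223261996491 910270938088649/10912223261996491; -2085934640050486/10912223261996491 -2159898920509056/10912223261996491; 880798280318228/10912223261996491 -1673874398799792/10912223261996491]
step 2: x' = x̄ + K·y = [7971921577594454/10912223261996491, 10450461379739727/10912223261996491, 25103231536702030/10912223261996491]
step 2: P' = (I − K·H)·P̄ = [7719999680931716/10912223261996491 722611335670870/10912223261996491 19171623159605240/10912223261996491; 722611335670870/10912223261996491 2115520352233914/10912223261996491 141070791328980/10912223261996491; 19171623159605240/10912223261996491 141070791328980/10912223261996491 60439405902428364/10912223261996491]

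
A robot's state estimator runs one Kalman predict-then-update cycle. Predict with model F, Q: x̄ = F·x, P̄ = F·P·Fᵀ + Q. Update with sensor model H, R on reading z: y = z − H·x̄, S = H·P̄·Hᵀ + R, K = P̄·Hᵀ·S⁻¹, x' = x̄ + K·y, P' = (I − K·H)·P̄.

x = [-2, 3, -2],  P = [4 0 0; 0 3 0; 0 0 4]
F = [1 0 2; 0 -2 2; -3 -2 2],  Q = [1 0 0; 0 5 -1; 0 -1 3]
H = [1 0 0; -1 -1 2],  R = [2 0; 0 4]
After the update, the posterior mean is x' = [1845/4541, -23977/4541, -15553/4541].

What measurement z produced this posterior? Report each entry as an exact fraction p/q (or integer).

z = [1, -2]

x̄ = F·x = [-6, -10, -4]
P̄ = F·P·Fᵀ + Q = [21 16 4; 16 33 27; 4 27 67]
S = H·P̄·Hᵀ + R = [23 -29; -29 234]
K = P̄·Hᵀ·S⁻¹ = [4073/4541 -58/4541; 3889/4541 579/4541; 3923/4541 2485/4541]
x' − x̄ = [29091/4541, 21433/4541, 2611/4541] = K·y
y = (KᵀK)⁻¹·Kᵀ·(x' − x̄) = [7, -10]
z = y + H·x̄ = [7, -10] + [-6, 8] = [1, -2]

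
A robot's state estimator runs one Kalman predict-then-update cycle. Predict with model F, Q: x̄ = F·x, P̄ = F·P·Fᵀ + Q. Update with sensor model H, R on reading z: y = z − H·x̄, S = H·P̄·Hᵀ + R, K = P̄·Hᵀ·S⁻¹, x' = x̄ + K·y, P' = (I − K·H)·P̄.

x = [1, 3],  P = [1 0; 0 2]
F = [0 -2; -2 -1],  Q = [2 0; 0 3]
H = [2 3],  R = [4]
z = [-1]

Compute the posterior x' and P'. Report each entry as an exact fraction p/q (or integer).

x' = [-206/173, 45/173]
P' = [706/173 -428/173; -428/173 332/173]

x̄ = F·x = [-6, -5]
P̄ = F·P·Fᵀ + Q = [10 4; 4 9]
y = z − H·x̄ = [26]
S = H·P̄·Hᵀ + R = [173]
K = P̄·Hᵀ·S⁻¹ = [32/173; 35/173]
x' = x̄ + K·y = [-206/173, 45/173]
P' = (I − K·H)·P̄ = [706/173 -428/173; -428/173 332/173]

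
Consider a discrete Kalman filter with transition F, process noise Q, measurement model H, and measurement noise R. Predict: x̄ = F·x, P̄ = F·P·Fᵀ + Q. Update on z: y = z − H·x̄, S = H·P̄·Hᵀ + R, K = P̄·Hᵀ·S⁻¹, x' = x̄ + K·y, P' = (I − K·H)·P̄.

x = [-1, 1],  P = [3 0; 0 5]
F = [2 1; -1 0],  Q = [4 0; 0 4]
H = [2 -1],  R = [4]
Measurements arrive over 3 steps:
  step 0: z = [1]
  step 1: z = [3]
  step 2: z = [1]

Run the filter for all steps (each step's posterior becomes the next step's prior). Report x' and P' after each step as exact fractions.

step 0: x̄ = F·x = [-1, 1]
step 0: P̄ = F·P·Fᵀ + Q = [21 -6; -6 7]
step 0: y = z − H·x̄ = [4]
step 0: S = H·P̄·Hᵀ + R = [119]
step 0: K = P̄·Hᵀ·S⁻¹ = [48/119; -19/119]
step 0: x' = x̄ + K·y = [73/119, 43/119]
step 0: P' = (I − K·H)·P̄ = [195/119 198/119; 198/119 472/119]
step 1: x̄ = F·x = [27/17, -73/119]
step 1: P̄ = F·P·Fᵀ + Q = [360/17 -84/17; -84/17 671/119]
step 1: y = z − H·x̄ = [-94/119]
step 1: S = H·P̄·Hᵀ + R = [13579/119]
step 1: K = P̄·Hᵀ·S⁻¹ = [5628/13579; -1847/13579]
step 1: x' = x̄ + K·y = [17121/13579, -6871/13579]
step 1: P' = (I − K·H)·P̄ = [21384/13579 20256/13579; 20256/13579 47900/13579]
step 2: x̄ = F·x = [27371/13579, -17121/13579]
step 2: P̄ = F·P·Fᵀ + Q = [268776/13579 -63024/13579; -63024/13579 75700/13579]
step 2: y = z − H·x̄ = [-58284/13579]
step 2: S = H·P̄·Hᵀ + R = [1457216/13579]
step 2: K = P̄·Hᵀ·S⁻¹ = [9384/22769; -50437/364304]
step 2: x' = x̄ + K·y = [5617/22769, -60711/91076]
step 2: P' = (I − K·H)·P̄ = [35640/22769 33744/22769; 33744/22769 320389/91076]

step 0: x' = [73/119, 43/119], P' = [195/119 198/119; 198/119 472/119]
step 1: x' = [17121/13579, -6871/13579], P' = [21384/13579 20256/13579; 20256/13579 47900/13579]
step 2: x' = [5617/22769, -60711/91076], P' = [35640/22769 33744/22769; 33744/22769 320389/91076]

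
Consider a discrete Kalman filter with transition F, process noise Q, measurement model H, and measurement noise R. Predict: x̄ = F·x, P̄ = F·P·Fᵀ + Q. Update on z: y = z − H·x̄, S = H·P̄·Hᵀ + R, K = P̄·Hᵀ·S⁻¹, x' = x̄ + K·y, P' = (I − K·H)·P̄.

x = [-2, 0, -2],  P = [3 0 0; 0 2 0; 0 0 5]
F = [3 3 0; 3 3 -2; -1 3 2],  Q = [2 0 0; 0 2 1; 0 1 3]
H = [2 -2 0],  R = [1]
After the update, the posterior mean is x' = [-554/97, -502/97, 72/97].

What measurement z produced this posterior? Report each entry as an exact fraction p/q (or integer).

x̄ = F·x = [-6, -2, -2]
P̄ = F·P·Fᵀ + Q = [47 45 9; 45 67 -10; 9 -10 44]
S = H·P̄·Hᵀ + R = [97]
K = P̄·Hᵀ·S⁻¹ = [4/97; -44/97; 38/97]
x' − x̄ = [28/97, -308/97, 266/97] = K·y
y = (KᵀK)⁻¹·Kᵀ·(x' − x̄) = [7]
z = y + H·x̄ = [7] + [-8] = [-1]

z = [-1]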